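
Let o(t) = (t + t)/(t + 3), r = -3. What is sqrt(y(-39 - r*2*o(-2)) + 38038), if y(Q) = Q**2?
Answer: sqrt(42007) ≈ 204.96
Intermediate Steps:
o(t) = 2*t/(3 + t) (o(t) = (2*t)/(3 + t) = 2*t/(3 + t))
sqrt(y(-39 - r*2*o(-2)) + 38038) = sqrt((-39 - (-3*2)*2*(-2)/(3 - 2))**2 + 38038) = sqrt((-39 - (-6)*2*(-2)/1)**2 + 38038) = sqrt((-39 - (-6)*2*(-2)*1)**2 + 38038) = sqrt((-39 - (-6)*(-4))**2 + 38038) = sqrt((-39 - 1*24)**2 + 38038) = sqrt((-39 - 24)**2 + 38038) = sqrt((-63)**2 + 38038) = sqrt(3969 + 38038) = sqrt(42007)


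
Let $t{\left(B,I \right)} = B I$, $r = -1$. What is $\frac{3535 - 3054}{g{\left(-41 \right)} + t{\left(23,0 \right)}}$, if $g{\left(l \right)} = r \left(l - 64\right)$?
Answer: $\frac{481}{105} \approx 4.581$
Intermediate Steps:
$g{\left(l \right)} = 64 - l$ ($g{\left(l \right)} = - (l - 64) = - (-64 + l) = 64 - l$)
$\frac{3535 - 3054}{g{\left(-41 \right)} + t{\left(23,0 \right)}} = \frac{3535 - 3054}{\left(64 - -41\right) + 23 \cdot 0} = \frac{481}{\left(64 + 41\right) + 0} = \frac{481}{105 + 0} = \frac{481}{105}$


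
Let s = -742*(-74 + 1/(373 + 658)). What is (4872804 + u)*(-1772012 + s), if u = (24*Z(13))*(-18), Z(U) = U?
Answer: -8616553102495608/1031 ≈ -8.3575e+12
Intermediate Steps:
s = 56609406/1031 (s = -742*(-74 + 1/1031) = -742*(-76293/1031) = 56609406/1031 ≈ 54907.)
u = -5616 (u = (24*13)*(-18) = 312*(-18) = -5616)
(4872804 + u)*(-1772012 + s) = (4872804 - 5616)*(-1772012 + 56609406/1031) = 4867188*(-1770334966/1031) = -8616553102495608/1031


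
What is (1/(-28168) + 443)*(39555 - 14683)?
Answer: 38795417107/3521 ≈ 1.1018e+7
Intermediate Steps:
(1/(-28168) + 443)*(39555 - 14683) = (-1/28168 + 443)*24872 = (12478423/28168)*24872 = 38795417107/3521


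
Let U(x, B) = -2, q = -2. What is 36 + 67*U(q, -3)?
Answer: -98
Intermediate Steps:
36 + 67*U(q, -3) = 36 + 67*(-2) = 36 - 134 = -98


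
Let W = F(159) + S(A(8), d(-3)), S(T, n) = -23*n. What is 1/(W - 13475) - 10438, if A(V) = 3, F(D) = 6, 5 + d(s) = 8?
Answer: -141309645/13538 ≈ -10438.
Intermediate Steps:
d(s) = 3 (d(s) = -5 + 8 = 3)
W = -63 (W = 6 - 23*3 = 6 - 69 = -63)
1/(W - 13475) - 10438 = 1/(-63 - 13475) - 10438 = 1/(-13538) - 10438 = -1/13538 - 10438 = -141309645/13538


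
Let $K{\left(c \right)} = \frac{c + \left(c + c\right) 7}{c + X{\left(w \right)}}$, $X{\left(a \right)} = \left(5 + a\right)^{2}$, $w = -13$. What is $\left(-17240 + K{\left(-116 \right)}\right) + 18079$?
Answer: $\frac{11342}{13} \approx 872.46$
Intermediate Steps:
$K{\left(c \right)} = \frac{15 c}{64 + c}$ ($K{\left(c \right)} = \frac{c + \left(c + c\right) 7}{c + \left(5 - 13\right)^{2}} = \frac{c + 2 c 7}{c + \left(-8\right)^{2}} = \frac{c + 14 c}{c + 64} = \frac{15 c}{64 + c}$)
$\left(-17240 + K{\left(-116 \right)}\right) + 18079 = \left(-17240 + 15 \left(-116\right) \frac{1}{64 - 116}\right) + 18079 = \left(-17240 + 15 \left(-116\right) \frac{1}{-52}\right) + 18079 = \left(-17240 + 15 \left(-116\right) \left(- \frac{1}{52}\right)\right) + 18079 = \left(-17240 + \frac{435}{13}\right) + 18079 = - \frac{223685}{13} + 18079 = \frac{11342}{13}$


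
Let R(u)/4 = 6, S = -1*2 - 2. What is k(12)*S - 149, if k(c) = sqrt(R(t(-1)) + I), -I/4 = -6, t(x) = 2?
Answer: -149 - 16*sqrt(3) ≈ -176.71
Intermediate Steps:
S = -4 (S = -2 - 2 = -4)
I = 24 (I = -4*(-6) = 24)
R(u) = 24 (R(u) = 4*6 = 24)
k(c) = 4*sqrt(3) (k(c) = sqrt(24 + 24) = sqrt(48) = 4*sqrt(3))
k(12)*S - 149 = (4*sqrt(3))*(-4) - 149 = -16*sqrt(3) - 149 = -149 - 16*sqrt(3)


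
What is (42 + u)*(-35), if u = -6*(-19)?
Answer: -5460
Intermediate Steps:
u = 114
(42 + u)*(-35) = (42 + 114)*(-35) = 156*(-35) = -5460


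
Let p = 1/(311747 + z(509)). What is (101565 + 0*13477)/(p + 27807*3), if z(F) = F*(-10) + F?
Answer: 31197314790/25624094887 ≈ 1.2175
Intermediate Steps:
z(F) = -9*F (z(F) = -10*F + F = -9*F)
p = 1/307166 (p = 1/(311747 - 9*509) = 1/(311747 - 4581) = 1/307166 ≈ 3.2556e-6)
(101565 + 0*13477)/(p + 27807*3) = (101565 + 0*13477)/(1/307166 + 27807*3) = (101565 + 0)/(1/307166 + 83421) = 101565/(25624094887/307166) = 101565*(307166/25624094887) = 31197314790/25624094887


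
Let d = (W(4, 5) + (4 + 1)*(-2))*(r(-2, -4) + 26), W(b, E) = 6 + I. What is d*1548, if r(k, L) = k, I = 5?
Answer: 37152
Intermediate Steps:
W(b, E) = 11 (W(b, E) = 6 + 5 = 11)
d = 24 (d = (11 + (4 + 1)*(-2))*(-2 + 26) = (11 + 5*(-2))*24 = (11 - 10)*24 = 1*24 = 24)
d*1548 = 24*1548 = 37152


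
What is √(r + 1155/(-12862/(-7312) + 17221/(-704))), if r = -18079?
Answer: I*√967218397369755079/7304069 ≈ 134.65*I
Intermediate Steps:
√(r + 1155/(-12862/(-7312) + 17221/(-704))) = √(-18079 + 1155/(-12862/(-7312) + 17221/(-704))) = √(-18079 + 1155/(-12862*(-1/7312) + 17221*(-1/704))) = √(-18079 + 1155/(6431/3656 - 17221/704)) = √(-18079 + 1155/(-7304069/321728)) = √(-18079 + 1155*(-321728/7304069)) = √(-18079 - 371595840/7304069) = √(-132421859291/7304069) = I*√967218397369755079/7304069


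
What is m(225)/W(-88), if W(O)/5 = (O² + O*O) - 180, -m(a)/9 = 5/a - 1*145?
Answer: 1631/95675 ≈ 0.017047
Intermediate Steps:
m(a) = 1305 - 45/a (m(a) = -9*(5/a - 1*145) = -9*(5/a - 145) = -9*(-145 + 5/a) = 1305 - 45/a)
W(O) = -900 + 10*O² (W(O) = 5*((O² + O*O) - 180) = 5*((O² + O²) - 180) = 5*(2*O² - 180) = 5*(-180 + 2*O²) = -900 + 10*O²)
m(225)/W(-88) = (1305 - 45/225)/(-900 + 10*(-88)²) = (1305 - 45*1/225)/(-900 + 10*7744) = (1305 - ⅕)/(-900 + 77440) = (6524/5)/76540 = (6524/5)*(1/76540) = 1631/95675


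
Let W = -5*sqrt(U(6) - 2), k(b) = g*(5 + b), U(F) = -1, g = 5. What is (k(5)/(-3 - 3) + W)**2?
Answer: -50/9 + 250*I*sqrt(3)/3 ≈ -5.5556 + 144.34*I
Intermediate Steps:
k(b) = 25 + 5*b (k(b) = 5*(5 + b) = 25 + 5*b)
W = -5*I*sqrt(3) (W = -5*sqrt(-1 - 2) = -5*I*sqrt(3) ≈ -8.6602*I)
(k(5)/(-3 - 3) + W)**2 = ((25 + 5*5)/(-3 - 3) - 5*I*sqrt(3))**2 = ((25 + 25)/(-6) - 5*I*sqrt(3))**2 = (-1/6*50 - 5*I*sqrt(3))**2 = (-25/3 - 5*I*sqrt(3))**2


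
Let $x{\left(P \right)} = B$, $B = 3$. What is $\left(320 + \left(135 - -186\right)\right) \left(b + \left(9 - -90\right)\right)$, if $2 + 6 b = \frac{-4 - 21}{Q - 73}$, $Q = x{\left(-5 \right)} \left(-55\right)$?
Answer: $\frac{90330361}{1428} \approx 63257.0$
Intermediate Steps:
$x{\left(P \right)} = 3$
$Q = -165$ ($Q = 3 \left(-55\right) = -165$)
$b = - \frac{451}{1428}$ ($b = - \frac{1}{3} + \frac{\left(-4 - 21\right) \frac{1}{-165 - 73}}{6} = - \frac{1}{3} + \frac{\left(-25\right) \frac{1}{-238}}{6} = - \frac{1}{3} + \frac{\left(-25\right) \left(- \frac{1}{238}\right)}{6} = - \frac{1}{3} + \frac{1}{6} \cdot \frac{25}{238} = - \frac{1}{3} + \frac{25}{1428} = - \frac{451}{1428} \approx -0.31583$)
$\left(320 + \left(135 - -186\right)\right) \left(b + \left(9 - -90\right)\right) = \left(320 + \left(135 - -186\right)\right) \left(- \frac{451}{1428} + \left(9 - -90\right)\right) = \left(320 + \left(135 + 186\right)\right) \left(- \frac{451}{1428} + \left(9 + 90\right)\right) = \left(320 + 321\right) \left(- \frac{451}{1428} + 99\right) = 641 \cdot \frac{140921}{1428} = \frac{90330361}{1428}$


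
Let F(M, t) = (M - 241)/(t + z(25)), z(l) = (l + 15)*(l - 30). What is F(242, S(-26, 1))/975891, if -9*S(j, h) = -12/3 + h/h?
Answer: -1/194852903 ≈ -5.1321e-9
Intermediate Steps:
z(l) = (-30 + l)*(15 + l) (z(l) = (15 + l)*(-30 + l) = (-30 + l)*(15 + l))
S(j, h) = ⅓ (S(j, h) = -(-12/3 + h/h)/9 = -(-12*⅓ + 1)/9 = -(-4 + 1)/9 = -⅑*(-3) = ⅓)
F(M, t) = (-241 + M)/(-200 + t) (F(M, t) = (M - 241)/(t + (-450 + 25² - 15*25)) = (-241 + M)/(t + (-450 + 625 - 375)) = (-241 + M)/(t - 200) = (-241 + M)/(-200 + t))
F(242, S(-26, 1))/975891 = ((-241 + 242)/(-200 + ⅓))/975891 = (1/(-599/3))*(1/975891) = -3/599*1*(1/975891) = -3/599*1/975891 = -1/194852903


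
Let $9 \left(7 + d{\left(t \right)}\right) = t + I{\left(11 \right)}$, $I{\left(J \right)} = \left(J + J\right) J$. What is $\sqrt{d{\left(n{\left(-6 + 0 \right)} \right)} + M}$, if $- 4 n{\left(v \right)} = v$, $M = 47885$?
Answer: $\frac{\sqrt{1724582}}{6} \approx 218.87$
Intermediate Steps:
$I{\left(J \right)} = 2 J^{2}$ ($I{\left(J \right)} = 2 J J = 2 J^{2}$)
$n{\left(v \right)} = - \frac{v}{4}$
$d{\left(t \right)} = \frac{179}{9} + \frac{t}{9}$ ($d{\left(t \right)} = -7 + \frac{t + 2 \cdot 11^{2}}{9} = -7 + \frac{t + 2 \cdot 121}{9} = -7 + \frac{t + 242}{9} = -7 + \frac{242 + t}{9} = -7 + \left(\frac{242}{9} + \frac{t}{9}\right) = \frac{179}{9} + \frac{t}{9}$)
$\sqrt{d{\left(n{\left(-6 + 0 \right)} \right)} + M} = \sqrt{\left(\frac{179}{9} + \frac{\left(- \frac{1}{4}\right) \left(-6 + 0\right)}{9}\right) + 47885} = \sqrt{\left(\frac{179}{9} + \frac{\left(- \frac{1}{4}\right) \left(-6\right)}{9}\right) + 47885} = \sqrt{\left(\frac{179}{9} + \frac{1}{9} \cdot \frac{3}{2}\right) + 47885} = \sqrt{\left(\frac{179}{9} + \frac{1}{6}\right) + 47885} = \sqrt{\frac{361}{18} + 47885} = \sqrt{\frac{862291}{18}} = \frac{\sqrt{1724582}}{6}$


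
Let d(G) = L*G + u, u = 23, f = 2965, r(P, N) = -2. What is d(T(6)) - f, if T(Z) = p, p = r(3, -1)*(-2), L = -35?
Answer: -3082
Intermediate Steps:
p = 4 (p = -2*(-2) = 4)
T(Z) = 4
d(G) = 23 - 35*G (d(G) = -35*G + 23 = 23 - 35*G)
d(T(6)) - f = (23 - 35*4) - 1*2965 = (23 - 140) - 2965 = -117 - 2965 = -3082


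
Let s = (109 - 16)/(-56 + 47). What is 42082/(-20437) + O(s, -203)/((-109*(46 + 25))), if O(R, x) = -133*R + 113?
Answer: -1068207688/474485829 ≈ -2.2513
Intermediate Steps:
s = -31/3 (s = 93/(-9) = 93*(-1/9) = -31/3 ≈ -10.333)
O(R, x) = 113 - 133*R
42082/(-20437) + O(s, -203)/((-109*(46 + 25))) = 42082/(-20437) + (113 - 133*(-31/3))/((-109*(46 + 25))) = 42082*(-1/20437) + (113 + 4123/3)/((-109*71)) = -42082/20437 + (4462/3)/(-7739) = -42082/20437 + (4462/3)*(-1/7739) = -42082/20437 - 4462/23217 = -1068207688/474485829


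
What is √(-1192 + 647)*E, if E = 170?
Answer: 170*I*√545 ≈ 3968.7*I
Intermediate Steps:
√(-1192 + 647)*E = √(-1192 + 647)*170 = √(-545)*170 = (I*√545)*170 = 170*I*√545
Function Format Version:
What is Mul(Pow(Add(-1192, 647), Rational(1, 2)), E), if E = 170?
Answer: Mul(170, I, Pow(545, Rational(1, 2))) ≈ Mul(3968.7, I)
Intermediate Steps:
Mul(Pow(Add(-1192, 647), Rational(1, 2)), E) = Mul(Pow(Add(-1192, 647), Rational(1, 2)), 170) = Mul(Pow(-545, Rational(1, 2)), 170) = Mul(Mul(I, Pow(545, Rational(1, 2))), 170) = Mul(170, I, Pow(545, Rational(1, 2)))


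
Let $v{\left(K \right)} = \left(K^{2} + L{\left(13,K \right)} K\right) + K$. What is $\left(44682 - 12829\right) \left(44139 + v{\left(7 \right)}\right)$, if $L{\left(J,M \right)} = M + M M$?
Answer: $1420229711$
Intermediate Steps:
$L{\left(J,M \right)} = M + M^{2}$
$v{\left(K \right)} = K + K^{2} + K^{2} \left(1 + K\right)$ ($v{\left(K \right)} = \left(K^{2} + K \left(1 + K\right) K\right) + K = \left(K^{2} + K^{2} \left(1 + K\right)\right) + K = K + K^{2} + K^{2} \left(1 + K\right)$)
$\left(44682 - 12829\right) \left(44139 + v{\left(7 \right)}\right) = \left(44682 - 12829\right) \left(44139 + 7 \left(1 + 7 + 7 \left(1 + 7\right)\right)\right) = 31853 \left(44139 + 7 \left(1 + 7 + 7 \cdot 8\right)\right) = 31853 \left(44139 + 7 \left(1 + 7 + 56\right)\right) = 31853 \left(44139 + 7 \cdot 64\right) = 31853 \left(44139 + 448\right) = 31853 \cdot 44587 = 1420229711$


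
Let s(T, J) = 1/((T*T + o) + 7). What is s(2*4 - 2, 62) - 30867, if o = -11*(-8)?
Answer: -4043576/131 ≈ -30867.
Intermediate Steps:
o = 88
s(T, J) = 1/(95 + T²) (s(T, J) = 1/((T*T + 88) + 7) = 1/((T² + 88) + 7) = 1/((88 + T²) + 7) = 1/(95 + T²))
s(2*4 - 2, 62) - 30867 = 1/(95 + (2*4 - 2)²) - 30867 = 1/(95 + (8 - 2)²) - 30867 = 1/(95 + 6²) - 30867 = 1/(95 + 36) - 30867 = 1/131 - 30867 = -4043576/131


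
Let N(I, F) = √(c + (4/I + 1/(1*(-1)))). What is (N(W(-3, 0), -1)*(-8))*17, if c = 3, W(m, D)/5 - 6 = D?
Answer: -544*√30/15 ≈ -198.64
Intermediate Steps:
W(m, D) = 30 + 5*D
N(I, F) = √(2 + 4/I) (N(I, F) = √(3 + (4/I + 1/(1*(-1)))) = √(3 + (4/I + 1*(-1))) = √(3 + (4/I - 1)) = √(3 + (-1 + 4/I)) = √(2 + 4/I))
(N(W(-3, 0), -1)*(-8))*17 = ((√2*√((2 + (30 + 5*0))/(30 + 5*0)))*(-8))*17 = ((√2*√((2 + (30 + 0))/(30 + 0)))*(-8))*17 = ((√2*√((2 + 30)/30))*(-8))*17 = ((√2*√((1/30)*32))*(-8))*17 = ((√2*√(16/15))*(-8))*17 = ((√2*(4*√15/15))*(-8))*17 = ((4*√30/15)*(-8))*17 = -32*√30/15*17 = -544*√30/15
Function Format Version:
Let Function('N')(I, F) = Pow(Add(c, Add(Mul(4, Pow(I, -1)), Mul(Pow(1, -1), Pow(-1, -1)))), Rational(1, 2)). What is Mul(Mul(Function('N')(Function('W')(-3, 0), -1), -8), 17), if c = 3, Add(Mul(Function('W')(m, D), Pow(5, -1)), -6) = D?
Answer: Mul(Rational(-544, 15), Pow(30, Rational(1, 2))) ≈ -198.64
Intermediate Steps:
Function('W')(m, D) = Add(30, Mul(5, D))
Function('N')(I, F) = Pow(Add(2, Mul(4, Pow(I, -1))), Rational(1, 2)) (Function('N')(I, F) = Pow(Add(3, Add(Mul(4, Pow(I, -1)), Mul(Pow(1, -1), Pow(-1, -1)))), Rational(1, 2)) = Pow(Add(3, Add(Mul(4, Pow(I, -1)), Mul(1, -1))), Rational(1, 2)) = Pow(Add(3, Add(Mul(4, Pow(I, -1)), -1)), Rational(1, 2)) = Pow(Add(3, Add(-1, Mul(4, Pow(I, -1)))), Rational(1, 2)) = Pow(Add(2, Mul(4, Pow(I, -1))), Rational(1, 2)))
Mul(Mul(Function('N')(Function('W')(-3, 0), -1), -8), 17) = Mul(Mul(Mul(Pow(2, Rational(1, 2)), Pow(Mul(Pow(Add(30, Mul(5, 0)), -1), Add(2, Add(30, Mul(5, 0)))), Rational(1, 2))), -8), 17) = Mul(Mul(Mul(Pow(2, Rational(1, 2)), Pow(Mul(Pow(Add(30, 0), -1), Add(2, Add(30, 0))), Rational(1, 2))), -8), 17) = Mul(Mul(Mul(Pow(2, Rational(1, 2)), Pow(Mul(Pow(30, -1), Add(2, 30)), Rational(1, 2))), -8), 17) = Mul(Mul(Mul(Pow(2, Rational(1, 2)), Pow(Mul(Rational(1, 30), 32), Rational(1, 2))), -8), 17) = Mul(Mul(Mul(Pow(2, Rational(1, 2)), Pow(Rational(16, 15), Rational(1, 2))), -8), 17) = Mul(Mul(Mul(Pow(2, Rational(1, 2)), Mul(Rational(4, 15), Pow(15, Rational(1, 2)))), -8), 17) = Mul(Mul(Mul(Rational(4, 15), Pow(30, Rational(1, 2))), -8), 17) = Mul(Mul(Rational(-32, 15), Pow(30, Rational(1, 2))), 17) = Mul(Rational(-544, 15), Pow(30, Rational(1, 2)))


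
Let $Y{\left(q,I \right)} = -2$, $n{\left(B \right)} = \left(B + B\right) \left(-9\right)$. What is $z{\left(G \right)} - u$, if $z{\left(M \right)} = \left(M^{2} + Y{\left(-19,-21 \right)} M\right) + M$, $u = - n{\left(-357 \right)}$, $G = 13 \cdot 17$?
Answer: $55046$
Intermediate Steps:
$G = 221$
$n{\left(B \right)} = - 18 B$ ($n{\left(B \right)} = 2 B \left(-9\right) = - 18 B$)
$u = -6426$ ($u = - \left(-18\right) \left(-357\right) = \left(-1\right) 6426 = -6426$)
$z{\left(M \right)} = M^{2} - M$ ($z{\left(M \right)} = \left(M^{2} - 2 M\right) + M = M^{2} - M$)
$z{\left(G \right)} - u = 221 \left(-1 + 221\right) - -6426 = 221 \cdot 220 + 6426 = 48620 + 6426 = 55046$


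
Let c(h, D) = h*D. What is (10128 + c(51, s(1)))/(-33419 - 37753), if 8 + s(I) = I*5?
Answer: -3325/23724 ≈ -0.14015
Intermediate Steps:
s(I) = -8 + 5*I (s(I) = -8 + I*5 = -8 + 5*I)
c(h, D) = D*h
(10128 + c(51, s(1)))/(-33419 - 37753) = (10128 + (-8 + 5*1)*51)/(-33419 - 37753) = (10128 + (-8 + 5)*51)/(-71172) = (10128 - 3*51)*(-1/71172) = (10128 - 153)*(-1/71172) = 9975*(-1/71172) = -3325/23724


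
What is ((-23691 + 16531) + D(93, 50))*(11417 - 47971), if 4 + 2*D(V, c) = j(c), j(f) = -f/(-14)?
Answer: 261734473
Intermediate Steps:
j(f) = f/14 (j(f) = -f*(-1)/14 = -(-1)*f/14 = f/14)
D(V, c) = -2 + c/28 (D(V, c) = -2 + (c/14)/2 = -2 + c/28)
((-23691 + 16531) + D(93, 50))*(11417 - 47971) = ((-23691 + 16531) + (-2 + (1/28)*50))*(11417 - 47971) = (-7160 + (-2 + 25/14))*(-36554) = (-7160 - 3/14)*(-36554) = -100243/14*(-36554) = 261734473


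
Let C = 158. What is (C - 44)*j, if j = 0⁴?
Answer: 0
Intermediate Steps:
j = 0
(C - 44)*j = (158 - 44)*0 = 114*0 = 0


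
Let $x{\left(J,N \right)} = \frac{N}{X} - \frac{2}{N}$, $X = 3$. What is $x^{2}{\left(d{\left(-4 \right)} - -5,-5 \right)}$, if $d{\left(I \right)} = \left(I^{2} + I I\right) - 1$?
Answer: $\frac{361}{225} \approx 1.6044$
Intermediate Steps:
$d{\left(I \right)} = -1 + 2 I^{2}$ ($d{\left(I \right)} = \left(I^{2} + I^{2}\right) - 1 = 2 I^{2} - 1 = -1 + 2 I^{2}$)
$x{\left(J,N \right)} = - \frac{2}{N} + \frac{N}{3}$ ($x{\left(J,N \right)} = \frac{N}{3} - \frac{2}{N} = - \frac{2}{N} + \frac{N}{3}$)
$x^{2}{\left(d{\left(-4 \right)} - -5,-5 \right)} = \left(- \frac{2}{-5} + \frac{1}{3} \left(-5\right)\right)^{2} = \left(\left(-2\right) \left(- \frac{1}{5}\right) - \frac{5}{3}\right)^{2} = \left(\frac{2}{5} - \frac{5}{3}\right)^{2} = \left(- \frac{19}{15}\right)^{2} = \frac{361}{225}$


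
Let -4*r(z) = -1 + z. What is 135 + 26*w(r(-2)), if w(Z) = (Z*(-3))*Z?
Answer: 729/8 ≈ 91.125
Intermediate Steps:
r(z) = ¼ - z/4 (r(z) = -(-1 + z)/4 = ¼ - z/4)
w(Z) = -3*Z² (w(Z) = (-3*Z)*Z = -3*Z²)
135 + 26*w(r(-2)) = 135 + 26*(-3*(¼ - ¼*(-2))²) = 135 + 26*(-3*(¼ + ½)²) = 135 + 26*(-3*(¾)²) = 135 + 26*(-3*9/16) = 135 + 26*(-27/16) = 135 - 351/8 = 729/8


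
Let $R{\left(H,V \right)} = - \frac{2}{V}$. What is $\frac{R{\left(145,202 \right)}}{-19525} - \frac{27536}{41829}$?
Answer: $- \frac{54301638571}{82487833725} \approx -0.6583$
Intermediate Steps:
$\frac{R{\left(145,202 \right)}}{-19525} - \frac{27536}{41829} = \frac{\left(-2\right) \frac{1}{202}}{-19525} - \frac{27536}{41829} = \left(-2\right) \frac{1}{202} \left(- \frac{1}{19525}\right) - \frac{27536}{41829} = \left(- \frac{1}{101}\right) \left(- \frac{1}{19525}\right) - \frac{27536}{41829} = \frac{1}{1972025} - \frac{27536}{41829} = - \frac{54301638571}{82487833725}$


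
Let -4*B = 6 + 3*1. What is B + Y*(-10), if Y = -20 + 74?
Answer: -2169/4 ≈ -542.25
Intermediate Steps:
B = -9/4 (B = -(6 + 3*1)/4 = -(6 + 3)/4 = -¼*9 = -9/4 ≈ -2.2500)
Y = 54
B + Y*(-10) = -9/4 + 54*(-10) = -9/4 - 540 = -2169/4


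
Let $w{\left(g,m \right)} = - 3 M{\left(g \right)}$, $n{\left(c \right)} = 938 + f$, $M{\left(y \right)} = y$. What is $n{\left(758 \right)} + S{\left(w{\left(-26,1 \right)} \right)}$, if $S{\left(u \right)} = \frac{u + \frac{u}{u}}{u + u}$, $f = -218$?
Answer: $\frac{112399}{156} \approx 720.51$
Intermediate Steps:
$n{\left(c \right)} = 720$ ($n{\left(c \right)} = 938 - 218 = 720$)
$w{\left(g,m \right)} = - 3 g$
$S{\left(u \right)} = \frac{1 + u}{2 u}$ ($S{\left(u \right)} = \frac{u + 1}{2 u} = \left(1 + u\right) \frac{1}{2 u} = \frac{1 + u}{2 u}$)
$n{\left(758 \right)} + S{\left(w{\left(-26,1 \right)} \right)} = 720 + \frac{1 - -78}{2 \left(\left(-3\right) \left(-26\right)\right)} = 720 + \frac{1 + 78}{2 \cdot 78} = 720 + \frac{1}{2} \cdot \frac{1}{78} \cdot 79 = 720 + \frac{79}{156} = \frac{112399}{156}$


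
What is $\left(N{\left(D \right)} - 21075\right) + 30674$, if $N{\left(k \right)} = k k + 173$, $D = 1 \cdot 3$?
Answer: $9781$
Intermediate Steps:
$D = 3$
$N{\left(k \right)} = 173 + k^{2}$ ($N{\left(k \right)} = k^{2} + 173 = 173 + k^{2}$)
$\left(N{\left(D \right)} - 21075\right) + 30674 = \left(\left(173 + 3^{2}\right) - 21075\right) + 30674 = \left(\left(173 + 9\right) - 21075\right) + 30674 = \left(182 - 21075\right) + 30674 = -20893 + 30674 = 9781$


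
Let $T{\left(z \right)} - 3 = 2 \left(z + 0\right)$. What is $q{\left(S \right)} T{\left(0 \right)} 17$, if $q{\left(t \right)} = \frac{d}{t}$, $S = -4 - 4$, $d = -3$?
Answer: $\frac{153}{8} \approx 19.125$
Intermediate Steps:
$T{\left(z \right)} = 3 + 2 z$ ($T{\left(z \right)} = 3 + 2 \left(z + 0\right) = 3 + 2 z$)
$S = -8$ ($S = -4 - 4 = -8$)
$q{\left(t \right)} = - \frac{3}{t}$
$q{\left(S \right)} T{\left(0 \right)} 17 = - \frac{3}{-8} \left(3 + 2 \cdot 0\right) 17 = \left(-3\right) \left(- \frac{1}{8}\right) \left(3 + 0\right) 17 = \frac{3}{8} \cdot 3 \cdot 17 = \frac{9}{8} \cdot 17 = \frac{153}{8}$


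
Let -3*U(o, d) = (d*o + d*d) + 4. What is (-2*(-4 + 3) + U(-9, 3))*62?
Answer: 1240/3 ≈ 413.33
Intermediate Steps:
U(o, d) = -4/3 - d²/3 - d*o/3 (U(o, d) = -((d*o + d*d) + 4)/3 = -((d*o + d²) + 4)/3 = -((d² + d*o) + 4)/3 = -(4 + d² + d*o)/3 = -4/3 - d²/3 - d*o/3)
(-2*(-4 + 3) + U(-9, 3))*62 = (-2*(-4 + 3) + (-4/3 - ⅓*3² - ⅓*3*(-9)))*62 = (-2*(-1) + (-4/3 - ⅓*9 + 9))*62 = (2 + (-4/3 - 3 + 9))*62 = (2 + 14/3)*62 = (20/3)*62 = 1240/3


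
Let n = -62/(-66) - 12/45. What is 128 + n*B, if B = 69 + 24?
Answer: 10481/55 ≈ 190.56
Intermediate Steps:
B = 93
n = 37/55 (n = -62*(-1/66) - 12*1/45 = 31/33 - 4/15 = 37/55 ≈ 0.67273)
128 + n*B = 128 + (37/55)*93 = 128 + 3441/55 = 10481/55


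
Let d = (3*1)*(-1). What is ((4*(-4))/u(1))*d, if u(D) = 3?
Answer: 16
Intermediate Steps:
d = -3 (d = 3*(-1) = -3)
((4*(-4))/u(1))*d = ((4*(-4))/3)*(-3) = -16*⅓*(-3) = -16/3*(-3) = 16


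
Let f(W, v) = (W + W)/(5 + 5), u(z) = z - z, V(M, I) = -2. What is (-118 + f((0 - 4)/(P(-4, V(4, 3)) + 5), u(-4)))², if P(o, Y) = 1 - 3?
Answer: 3147076/225 ≈ 13987.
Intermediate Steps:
P(o, Y) = -2
u(z) = 0
f(W, v) = W/5 (f(W, v) = (2*W)/10 = (2*W)*(⅒) = W/5)
(-118 + f((0 - 4)/(P(-4, V(4, 3)) + 5), u(-4)))² = (-118 + ((0 - 4)/(-2 + 5))/5)² = (-118 + (-4/3)/5)² = (-118 + (-4*⅓)/5)² = (-118 + (⅕)*(-4/3))² = (-118 - 4/15)² = (-1774/15)² = 3147076/225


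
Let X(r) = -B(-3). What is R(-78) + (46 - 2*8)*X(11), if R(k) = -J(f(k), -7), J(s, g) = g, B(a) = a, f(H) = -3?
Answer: 97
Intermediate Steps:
X(r) = 3 (X(r) = -1*(-3) = 3)
R(k) = 7 (R(k) = -1*(-7) = 7)
R(-78) + (46 - 2*8)*X(11) = 7 + (46 - 2*8)*3 = 7 + (46 - 16)*3 = 7 + 30*3 = 7 + 90 = 97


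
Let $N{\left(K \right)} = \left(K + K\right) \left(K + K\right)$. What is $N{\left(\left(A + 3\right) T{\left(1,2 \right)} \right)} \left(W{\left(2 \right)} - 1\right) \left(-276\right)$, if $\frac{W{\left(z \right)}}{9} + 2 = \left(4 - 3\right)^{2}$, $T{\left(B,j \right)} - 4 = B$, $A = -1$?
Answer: $1104000$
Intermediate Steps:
$T{\left(B,j \right)} = 4 + B$
$N{\left(K \right)} = 4 K^{2}$ ($N{\left(K \right)} = 2 K 2 K = 4 K^{2}$)
$W{\left(z \right)} = -9$ ($W{\left(z \right)} = -18 + 9 \left(4 - 3\right)^{2} = -18 + 9 \cdot 1^{2} = -18 + 9 \cdot 1 = -18 + 9 = -9$)
$N{\left(\left(A + 3\right) T{\left(1,2 \right)} \right)} \left(W{\left(2 \right)} - 1\right) \left(-276\right) = 4 \left(\left(-1 + 3\right) \left(4 + 1\right)\right)^{2} \left(-9 - 1\right) \left(-276\right) = 4 \left(2 \cdot 5\right)^{2} \left(-10\right) \left(-276\right) = 4 \cdot 10^{2} \left(-10\right) \left(-276\right) = 4 \cdot 100 \left(-10\right) \left(-276\right) = 400 \left(-10\right) \left(-276\right) = \left(-4000\right) \left(-276\right) = 1104000$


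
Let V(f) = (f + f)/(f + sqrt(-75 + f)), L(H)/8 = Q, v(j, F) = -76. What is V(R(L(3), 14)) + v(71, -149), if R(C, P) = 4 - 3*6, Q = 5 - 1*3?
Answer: -21268/285 + 28*I*sqrt(89)/285 ≈ -74.625 + 0.92685*I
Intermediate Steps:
Q = 2 (Q = 5 - 3 = 2)
L(H) = 16 (L(H) = 8*2 = 16)
R(C, P) = -14 (R(C, P) = 4 - 18 = -14)
V(f) = 2*f/(f + sqrt(-75 + f)) (V(f) = (2*f)/(f + sqrt(-75 + f)) = 2*f/(f + sqrt(-75 + f)))
V(R(L(3), 14)) + v(71, -149) = 2*(-14)/(-14 + sqrt(-75 - 14)) - 76 = 2*(-14)/(-14 + sqrt(-89)) - 76 = 2*(-14)/(-14 + I*sqrt(89)) - 76 = -28/(-14 + I*sqrt(89)) - 76 = -76 - 28/(-14 + I*sqrt(89))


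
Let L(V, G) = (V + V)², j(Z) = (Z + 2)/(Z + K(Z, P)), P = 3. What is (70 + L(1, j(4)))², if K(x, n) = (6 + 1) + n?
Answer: 5476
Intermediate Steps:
K(x, n) = 7 + n
j(Z) = (2 + Z)/(10 + Z) (j(Z) = (Z + 2)/(Z + (7 + 3)) = (2 + Z)/(Z + 10) = (2 + Z)/(10 + Z))
L(V, G) = 4*V² (L(V, G) = (2*V)² = 4*V²)
(70 + L(1, j(4)))² = (70 + 4*1²)² = (70 + 4*1)² = (70 + 4)² = 74² = 5476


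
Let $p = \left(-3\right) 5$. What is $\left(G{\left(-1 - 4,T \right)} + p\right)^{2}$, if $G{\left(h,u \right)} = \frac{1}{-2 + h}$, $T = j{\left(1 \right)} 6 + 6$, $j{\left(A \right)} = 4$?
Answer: $\frac{11236}{49} \approx 229.31$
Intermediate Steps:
$T = 30$ ($T = 4 \cdot 6 + 6 = 24 + 6 = 30$)
$p = -15$
$\left(G{\left(-1 - 4,T \right)} + p\right)^{2} = \left(\frac{1}{-2 - 5} - 15\right)^{2} = \left(\frac{1}{-7} - 15\right)^{2} = \left(- \frac{1}{7} - 15\right)^{2} = \left(- \frac{106}{7}\right)^{2} = \frac{11236}{49}$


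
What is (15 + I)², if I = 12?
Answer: 729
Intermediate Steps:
(15 + I)² = (15 + 12)² = 27² = 729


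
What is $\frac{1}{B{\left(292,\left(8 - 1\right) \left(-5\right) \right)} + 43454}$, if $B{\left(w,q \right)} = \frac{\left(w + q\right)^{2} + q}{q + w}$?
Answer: $\frac{257}{11233692} \approx 2.2878 \cdot 10^{-5}$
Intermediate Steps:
$B{\left(w,q \right)} = \frac{q + \left(q + w\right)^{2}}{q + w}$ ($B{\left(w,q \right)} = \frac{\left(q + w\right)^{2} + q}{q + w} = \frac{q + \left(q + w\right)^{2}}{q + w}$)
$\frac{1}{B{\left(292,\left(8 - 1\right) \left(-5\right) \right)} + 43454} = \frac{1}{\left(\left(8 - 1\right) \left(-5\right) + 292 + \frac{\left(8 - 1\right) \left(-5\right)}{\left(8 - 1\right) \left(-5\right) + 292}\right) + 43454} = \frac{1}{\left(7 \left(-5\right) + 292 + \frac{7 \left(-5\right)}{7 \left(-5\right) + 292}\right) + 43454} = \frac{1}{\left(-35 + 292 - \frac{35}{-35 + 292}\right) + 43454} = \frac{1}{\left(-35 + 292 - \frac{35}{257}\right) + 43454} = \frac{1}{\frac{66014}{257} + 43454} = \frac{1}{\frac{11233692}{257}} = \frac{257}{11233692}$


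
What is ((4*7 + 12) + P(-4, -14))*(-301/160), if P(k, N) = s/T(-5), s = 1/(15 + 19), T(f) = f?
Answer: -2046499/27200 ≈ -75.239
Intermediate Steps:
s = 1/34 ≈ 0.029412
P(k, N) = -1/170 (P(k, N) = (1/34)/(-5) = (1/34)*(-⅕) = -1/170)
((4*7 + 12) + P(-4, -14))*(-301/160) = ((4*7 + 12) - 1/170)*(-301/160) = ((28 + 12) - 1/170)*(-301*1/160) = (40 - 1/170)*(-301/160) = (6799/170)*(-301/160) = -2046499/27200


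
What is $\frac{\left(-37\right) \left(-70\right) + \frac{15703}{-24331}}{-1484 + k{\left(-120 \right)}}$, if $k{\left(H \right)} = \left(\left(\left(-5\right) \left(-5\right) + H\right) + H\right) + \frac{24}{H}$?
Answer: $- \frac{105002645}{68905392} \approx -1.5239$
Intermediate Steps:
$k{\left(H \right)} = 25 + 2 H + \frac{24}{H}$ ($k{\left(H \right)} = \left(\left(25 + H\right) + H\right) + \frac{24}{H} = \left(25 + 2 H\right) + \frac{24}{H} = 25 + 2 H + \frac{24}{H}$)
$\frac{\left(-37\right) \left(-70\right) + \frac{15703}{-24331}}{-1484 + k{\left(-120 \right)}} = \frac{\left(-37\right) \left(-70\right) + \frac{15703}{-24331}}{-1484 + \left(25 + 2 \left(-120\right) + \frac{24}{-120}\right)} = \frac{2590 + 15703 \left(- \frac{1}{24331}\right)}{-1484 + \left(25 - 240 + 24 \left(- \frac{1}{120}\right)\right)} = \frac{2590 - \frac{15703}{24331}}{-1484 - \frac{1076}{5}} = \frac{63001587}{24331 \left(-1484 - \frac{1076}{5}\right)} = \frac{63001587}{24331 \left(- \frac{8496}{5}\right)} = \frac{63001587}{24331} \left(- \frac{5}{8496}\right) = - \frac{105002645}{68905392}$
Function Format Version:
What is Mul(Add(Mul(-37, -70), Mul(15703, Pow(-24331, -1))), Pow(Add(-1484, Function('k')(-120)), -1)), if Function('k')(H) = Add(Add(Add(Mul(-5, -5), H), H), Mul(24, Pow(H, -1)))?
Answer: Rational(-105002645, 68905392) ≈ -1.5239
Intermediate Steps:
Function('k')(H) = Add(25, Mul(2, H), Mul(24, Pow(H, -1))) (Function('k')(H) = Add(Add(Add(25, H), H), Mul(24, Pow(H, -1))) = Add(Add(25, Mul(2, H)), Mul(24, Pow(H, -1))) = Add(25, Mul(2, H), Mul(24, Pow(H, -1))))
Mul(Add(Mul(-37, -70), Mul(15703, Pow(-24331, -1))), Pow(Add(-1484, Function('k')(-120)), -1)) = Mul(Add(Mul(-37, -70), Mul(15703, Pow(-24331, -1))), Pow(Add(-1484, Add(25, Mul(2, -120), Mul(24, Pow(-120, -1)))), -1)) = Mul(Add(2590, Mul(15703, Rational(-1, 24331))), Pow(Add(-1484, Add(25, -240, Mul(24, Rational(-1, 120)))), -1)) = Mul(Add(2590, Rational(-15703, 24331)), Pow(Add(-1484, Add(25, -240, Rational(-1, 5))), -1)) = Mul(Rational(63001587, 24331), Pow(Add(-1484, Rational(-1076, 5)), -1)) = Mul(Rational(63001587, 24331), Pow(Rational(-8496, 5), -1)) = Mul(Rational(63001587, 24331), Rational(-5, 8496)) = Rational(-105002645, 68905392)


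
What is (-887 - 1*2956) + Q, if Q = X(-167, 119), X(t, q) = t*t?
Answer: 24046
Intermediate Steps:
X(t, q) = t²
Q = 27889 (Q = (-167)² = 27889)
(-887 - 1*2956) + Q = (-887 - 1*2956) + 27889 = (-887 - 2956) + 27889 = -3843 + 27889 = 24046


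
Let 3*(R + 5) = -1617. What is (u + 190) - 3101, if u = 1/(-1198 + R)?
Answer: -5070963/1742 ≈ -2911.0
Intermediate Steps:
R = -544 (R = -5 + (1/3)*(-1617) = -5 - 539 = -544)
u = -1/1742 (u = 1/(-1198 - 544) = 1/(-1742) = -1/1742 ≈ -0.00057405)
(u + 190) - 3101 = (-1/1742 + 190) - 3101 = 330979/1742 - 3101 = -5070963/1742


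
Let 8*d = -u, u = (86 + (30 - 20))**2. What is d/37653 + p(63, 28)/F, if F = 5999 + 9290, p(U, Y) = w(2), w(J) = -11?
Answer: -6009037/191892239 ≈ -0.031315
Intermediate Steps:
p(U, Y) = -11
u = 9216 (u = (86 + 10)**2 = 96**2 = 9216)
d = -1152 (d = (-1*9216)/8 = (1/8)*(-9216) = -1152)
F = 15289
d/37653 + p(63, 28)/F = -1152/37653 - 11/15289 = -1152*1/37653 - 11*1/15289 = -384/12551 - 11/15289 = -6009037/191892239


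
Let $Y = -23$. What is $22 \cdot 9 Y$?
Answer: $-4554$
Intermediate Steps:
$22 \cdot 9 Y = 22 \cdot 9 \left(-23\right) = 198 \left(-23\right) = -4554$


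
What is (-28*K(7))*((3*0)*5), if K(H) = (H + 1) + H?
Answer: 0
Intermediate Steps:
K(H) = 1 + 2*H (K(H) = (1 + H) + H = 1 + 2*H)
(-28*K(7))*((3*0)*5) = (-28*(1 + 2*7))*((3*0)*5) = (-28*(1 + 14))*(0*5) = -28*15*0 = -420*0 = 0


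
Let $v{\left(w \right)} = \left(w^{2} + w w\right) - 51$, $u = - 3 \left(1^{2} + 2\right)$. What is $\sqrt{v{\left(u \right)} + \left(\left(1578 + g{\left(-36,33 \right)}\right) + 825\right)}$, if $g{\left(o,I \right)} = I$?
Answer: $3 \sqrt{283} \approx 50.468$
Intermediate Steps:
$u = -9$ ($u = - 3 \left(1 + 2\right) = \left(-3\right) 3 = -9$)
$v{\left(w \right)} = -51 + 2 w^{2}$ ($v{\left(w \right)} = \left(w^{2} + w^{2}\right) - 51 = 2 w^{2} - 51 = -51 + 2 w^{2}$)
$\sqrt{v{\left(u \right)} + \left(\left(1578 + g{\left(-36,33 \right)}\right) + 825\right)} = \sqrt{\left(-51 + 2 \left(-9\right)^{2}\right) + \left(\left(1578 + 33\right) + 825\right)} = \sqrt{\left(-51 + 2 \cdot 81\right) + \left(1611 + 825\right)} = \sqrt{\left(-51 + 162\right) + 2436} = \sqrt{111 + 2436} = \sqrt{2547} = 3 \sqrt{283}$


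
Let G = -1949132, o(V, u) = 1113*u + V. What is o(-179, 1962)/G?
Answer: -2183527/1949132 ≈ -1.1203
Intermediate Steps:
o(V, u) = V + 1113*u
o(-179, 1962)/G = (-179 + 1113*1962)/(-1949132) = (-179 + 2183706)*(-1/1949132) = 2183527*(-1/1949132) = -2183527/1949132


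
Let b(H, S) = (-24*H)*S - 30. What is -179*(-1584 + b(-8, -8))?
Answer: 563850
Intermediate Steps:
b(H, S) = -30 - 24*H*S (b(H, S) = -24*H*S - 30 = -30 - 24*H*S)
-179*(-1584 + b(-8, -8)) = -179*(-1584 + (-30 - 24*(-8)*(-8))) = -179*(-1584 + (-30 - 1536)) = -179*(-1584 - 1566) = -179*(-3150) = 563850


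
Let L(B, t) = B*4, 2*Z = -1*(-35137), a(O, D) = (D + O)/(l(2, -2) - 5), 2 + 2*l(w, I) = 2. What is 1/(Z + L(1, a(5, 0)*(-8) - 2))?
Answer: 2/35145 ≈ 5.6907e-5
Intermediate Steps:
l(w, I) = 0 (l(w, I) = -1 + (½)*2 = -1 + 1 = 0)
a(O, D) = -D/5 - O/5 (a(O, D) = (D + O)/(0 - 5) = (D + O)/(-5) = (D + O)*(-⅕) = -D/5 - O/5)
Z = 35137/2 (Z = (-1*(-35137))/2 = (½)*35137 = 35137/2 ≈ 17569.)
L(B, t) = 4*B
1/(Z + L(1, a(5, 0)*(-8) - 2)) = 1/(35137/2 + 4*1) = 1/(35137/2 + 4) = 1/(35145/2) = 2/35145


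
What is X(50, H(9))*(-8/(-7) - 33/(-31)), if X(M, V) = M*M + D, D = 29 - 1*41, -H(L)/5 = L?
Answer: 1191752/217 ≈ 5491.9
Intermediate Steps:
H(L) = -5*L
D = -12 (D = 29 - 41 = -12)
X(M, V) = -12 + M² (X(M, V) = M*M - 12 = M² - 12 = -12 + M²)
X(50, H(9))*(-8/(-7) - 33/(-31)) = (-12 + 50²)*(-8/(-7) - 33/(-31)) = (-12 + 2500)*(-8*(-⅐) - 33*(-1/31)) = 2488*(8/7 + 33/31) = 2488*(479/217) = 1191752/217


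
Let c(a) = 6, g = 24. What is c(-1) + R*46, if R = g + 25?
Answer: 2260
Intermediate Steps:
R = 49 (R = 24 + 25 = 49)
c(-1) + R*46 = 6 + 49*46 = 6 + 2254 = 2260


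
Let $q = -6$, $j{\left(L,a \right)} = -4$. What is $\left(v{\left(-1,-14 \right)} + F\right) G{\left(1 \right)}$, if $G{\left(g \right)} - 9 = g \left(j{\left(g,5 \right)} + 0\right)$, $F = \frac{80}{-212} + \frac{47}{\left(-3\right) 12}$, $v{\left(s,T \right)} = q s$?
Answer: $\frac{41185}{1908} \approx 21.585$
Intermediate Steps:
$v{\left(s,T \right)} = - 6 s$
$F = - \frac{3211}{1908}$ ($F = 80 \left(- \frac{1}{212}\right) + \frac{47}{-36} = - \frac{20}{53} + 47 \left(- \frac{1}{36}\right) = - \frac{20}{53} - \frac{47}{36} = - \frac{3211}{1908} \approx -1.6829$)
$G{\left(g \right)} = 9 - 4 g$ ($G{\left(g \right)} = 9 + g \left(-4 + 0\right) = 9 + g \left(-4\right) = 9 - 4 g$)
$\left(v{\left(-1,-14 \right)} + F\right) G{\left(1 \right)} = \left(\left(-6\right) \left(-1\right) - \frac{3211}{1908}\right) \left(9 - 4\right) = \left(6 - \frac{3211}{1908}\right) \left(9 - 4\right) = \frac{8237}{1908} \cdot 5 = \frac{41185}{1908}$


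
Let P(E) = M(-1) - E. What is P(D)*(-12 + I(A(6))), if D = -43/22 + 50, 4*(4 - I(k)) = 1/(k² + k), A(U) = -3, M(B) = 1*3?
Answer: 191263/528 ≈ 362.24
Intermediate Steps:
M(B) = 3
I(k) = 4 - 1/(4*(k + k²)) (I(k) = 4 - 1/(4*(k² + k)) = 4 - 1/(4*(k + k²)))
D = 1057/22 (D = -43*1/22 + 50 = -43/22 + 50 = 1057/22 ≈ 48.045)
P(E) = 3 - E
P(D)*(-12 + I(A(6))) = (3 - 1*1057/22)*(-12 + (¼)*(-1 + 16*(-3) + 16*(-3)²)/(-3*(1 - 3))) = (3 - 1057/22)*(-12 + (¼)*(-⅓)*(-1 - 48 + 16*9)/(-2)) = -991*(-12 + (¼)*(-⅓)*(-½)*(-1 - 48 + 144))/22 = -991*(-12 + (¼)*(-⅓)*(-½)*95)/22 = -991*(-12 + 95/24)/22 = -991/22*(-193/24) = 191263/528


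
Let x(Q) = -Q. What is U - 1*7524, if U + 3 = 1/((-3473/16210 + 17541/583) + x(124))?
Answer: -6695565506593/889538469 ≈ -7527.0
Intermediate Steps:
U = -2678065837/889538469 (U = -3 + 1/((-3473/16210 + 17541/583) - 1*124) = -3 + 1/((-3473*1/16210 + 17541*(1/583)) - 124) = -3 + 1/((-3473/16210 + 17541/583) - 124) = -3 + 1/(282314851/9450430 - 124) = -3 + 1/(-889538469/9450430) = -3 - 9450430/889538469 = -2678065837/889538469 ≈ -3.0106)
U - 1*7524 = -2678065837/889538469 - 1*7524 = -2678065837/889538469 - 7524 = -6695565506593/889538469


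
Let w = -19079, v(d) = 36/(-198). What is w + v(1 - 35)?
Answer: -209871/11 ≈ -19079.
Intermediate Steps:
v(d) = -2/11 (v(d) = 36*(-1/198) = -2/11)
w + v(1 - 35) = -19079 - 2/11 = -209871/11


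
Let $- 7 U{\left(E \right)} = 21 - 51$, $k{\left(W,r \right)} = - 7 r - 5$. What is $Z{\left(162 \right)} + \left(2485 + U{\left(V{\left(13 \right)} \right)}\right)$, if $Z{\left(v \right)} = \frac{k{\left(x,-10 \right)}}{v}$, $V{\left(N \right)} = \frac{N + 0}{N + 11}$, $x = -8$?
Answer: $\frac{2823305}{1134} \approx 2489.7$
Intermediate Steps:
$k{\left(W,r \right)} = -5 - 7 r$
$V{\left(N \right)} = \frac{N}{11 + N}$
$Z{\left(v \right)} = \frac{65}{v}$ ($Z{\left(v \right)} = \frac{-5 - -70}{v} = \frac{-5 + 70}{v} = \frac{65}{v}$)
$U{\left(E \right)} = \frac{30}{7}$ ($U{\left(E \right)} = - \frac{21 - 51}{7} = \left(- \frac{1}{7}\right) \left(-30\right) = \frac{30}{7}$)
$Z{\left(162 \right)} + \left(2485 + U{\left(V{\left(13 \right)} \right)}\right) = \frac{65}{162} + \left(2485 + \frac{30}{7}\right) = 65 \cdot \frac{1}{162} + \frac{17425}{7} = \frac{65}{162} + \frac{17425}{7} = \frac{2823305}{1134}$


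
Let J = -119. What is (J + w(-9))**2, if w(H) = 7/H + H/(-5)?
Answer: 28185481/2025 ≈ 13919.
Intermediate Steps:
w(H) = 7/H - H/5 (w(H) = 7/H + H*(-1/5) = 7/H - H/5)
(J + w(-9))**2 = (-119 + (7/(-9) - 1/5*(-9)))**2 = (-119 + (7*(-1/9) + 9/5))**2 = (-119 + (-7/9 + 9/5))**2 = (-119 + 46/45)**2 = (-5309/45)**2 = 28185481/2025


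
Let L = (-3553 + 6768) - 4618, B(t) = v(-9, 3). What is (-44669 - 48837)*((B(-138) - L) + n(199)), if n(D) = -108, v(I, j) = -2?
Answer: -120903258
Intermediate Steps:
B(t) = -2
L = -1403 (L = 3215 - 4618 = -1403)
(-44669 - 48837)*((B(-138) - L) + n(199)) = (-44669 - 48837)*((-2 - 1*(-1403)) - 108) = -93506*((-2 + 1403) - 108) = -93506*(1401 - 108) = -93506*1293 = -120903258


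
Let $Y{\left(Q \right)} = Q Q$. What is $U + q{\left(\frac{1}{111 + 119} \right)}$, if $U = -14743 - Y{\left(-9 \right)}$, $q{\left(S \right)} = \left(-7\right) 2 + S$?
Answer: $- \frac{3412739}{230} \approx -14838.0$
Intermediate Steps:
$Y{\left(Q \right)} = Q^{2}$
$q{\left(S \right)} = -14 + S$
$U = -14824$ ($U = -14743 - \left(-9\right)^{2} = -14743 - 81 = -14824$)
$U + q{\left(\frac{1}{111 + 119} \right)} = -14824 - \left(14 - \frac{1}{111 + 119}\right) = -14824 - \left(14 - \frac{1}{230}\right) = -14824 + \left(-14 + \frac{1}{230}\right) = -14824 - \frac{3219}{230} = - \frac{3412739}{230}$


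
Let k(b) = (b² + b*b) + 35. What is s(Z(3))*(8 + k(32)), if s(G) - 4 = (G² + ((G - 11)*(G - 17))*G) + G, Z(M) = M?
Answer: 736032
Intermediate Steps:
s(G) = 4 + G + G² + G*(-17 + G)*(-11 + G) (s(G) = 4 + ((G² + ((G - 11)*(G - 17))*G) + G) = 4 + ((G² + ((-11 + G)*(-17 + G))*G) + G) = 4 + ((G² + ((-17 + G)*(-11 + G))*G) + G) = 4 + ((G² + G*(-17 + G)*(-11 + G)) + G) = 4 + (G + G² + G*(-17 + G)*(-11 + G)) = 4 + G + G² + G*(-17 + G)*(-11 + G))
k(b) = 35 + 2*b² (k(b) = (b² + b²) + 35 = 2*b² + 35 = 35 + 2*b²)
s(Z(3))*(8 + k(32)) = (4 + 3³ - 27*3² + 188*3)*(8 + (35 + 2*32²)) = (4 + 27 - 27*9 + 564)*(8 + (35 + 2*1024)) = (4 + 27 - 243 + 564)*(8 + (35 + 2048)) = 352*(8 + 2083) = 352*2091 = 736032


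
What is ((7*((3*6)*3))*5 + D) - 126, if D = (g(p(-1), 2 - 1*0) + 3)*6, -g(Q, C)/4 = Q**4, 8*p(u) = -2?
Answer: 57021/32 ≈ 1781.9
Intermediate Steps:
p(u) = -1/4 (p(u) = (1/8)*(-2) = -1/4)
g(Q, C) = -4*Q**4
D = 573/32 (D = (-4*(-1/4)**4 + 3)*6 = (-4*1/256 + 3)*6 = (-1/64 + 3)*6 = (191/64)*6 = 573/32 ≈ 17.906)
((7*((3*6)*3))*5 + D) - 126 = ((7*((3*6)*3))*5 + 573/32) - 126 = ((7*(18*3))*5 + 573/32) - 126 = ((7*54)*5 + 573/32) - 126 = (378*5 + 573/32) - 126 = (1890 + 573/32) - 126 = 61053/32 - 126 = 57021/32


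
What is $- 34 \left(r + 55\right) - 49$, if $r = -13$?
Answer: $-1477$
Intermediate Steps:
$- 34 \left(r + 55\right) - 49 = - 34 \left(-13 + 55\right) - 49 = \left(-34\right) 42 - 49 = -1428 - 49 = -1477$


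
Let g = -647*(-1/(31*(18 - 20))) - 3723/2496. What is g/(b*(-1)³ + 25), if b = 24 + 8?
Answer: 307623/180544 ≈ 1.7039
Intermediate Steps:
g = -307623/25792 (g = -647/((-2*(-31))) - 3723*1/2496 = -647/62 - 1241/832 = -307623/25792 ≈ -11.927)
b = 32
g/(b*(-1)³ + 25) = -307623/(25792*(32*(-1)³ + 25)) = -307623/(25792*(32*(-1) + 25)) = -307623/(25792*(-32 + 25)) = -307623/25792/(-7) = -307623/25792*(-⅐) = 307623/180544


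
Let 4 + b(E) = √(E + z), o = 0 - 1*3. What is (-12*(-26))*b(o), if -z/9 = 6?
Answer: -1248 + 312*I*√57 ≈ -1248.0 + 2355.5*I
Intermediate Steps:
z = -54 (z = -9*6 = -54)
o = -3 (o = 0 - 3 = -3)
b(E) = -4 + √(-54 + E) (b(E) = -4 + √(E - 54) = -4 + √(-54 + E))
(-12*(-26))*b(o) = (-12*(-26))*(-4 + √(-54 - 3)) = 312*(-4 + √(-57)) = 312*(-4 + I*√57) = -1248 + 312*I*√57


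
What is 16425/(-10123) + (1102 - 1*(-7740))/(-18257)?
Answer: -389378791/184815611 ≈ -2.1068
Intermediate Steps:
16425/(-10123) + (1102 - 1*(-7740))/(-18257) = 16425*(-1/10123) + (1102 + 7740)*(-1/18257) = -16425/10123 + 8842*(-1/18257) = -16425/10123 - 8842/18257 = -389378791/184815611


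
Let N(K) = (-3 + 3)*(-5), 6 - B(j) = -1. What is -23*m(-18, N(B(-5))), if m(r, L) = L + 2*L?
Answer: 0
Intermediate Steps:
B(j) = 7 (B(j) = 6 - 1*(-1) = 6 + 1 = 7)
N(K) = 0 (N(K) = 0*(-5) = 0)
m(r, L) = 3*L
-23*m(-18, N(B(-5))) = -69*0 = -23*0 = 0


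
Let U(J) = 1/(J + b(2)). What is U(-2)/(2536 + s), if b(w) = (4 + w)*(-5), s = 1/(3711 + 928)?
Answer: -4639/376464160 ≈ -1.2323e-5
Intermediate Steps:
s = 1/4639 ≈ 0.00021556
b(w) = -20 - 5*w
U(J) = 1/(-30 + J) (U(J) = 1/(J + (-20 - 5*2)) = 1/(J + (-20 - 10)) = 1/(J - 30) = 1/(-30 + J))
U(-2)/(2536 + s) = 1/((-30 - 2)*(2536 + 1/4639)) = 1/((-32)*(11764505/4639)) = -1/32*4639/11764505 = -4639/376464160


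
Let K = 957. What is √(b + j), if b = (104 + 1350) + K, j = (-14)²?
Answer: √2607 ≈ 51.059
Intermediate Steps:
j = 196
b = 2411 (b = (104 + 1350) + 957 = 1454 + 957 = 2411)
√(b + j) = √(2411 + 196) = √2607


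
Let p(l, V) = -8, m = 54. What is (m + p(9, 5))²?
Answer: 2116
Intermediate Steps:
(m + p(9, 5))² = (54 - 8)² = 46² = 2116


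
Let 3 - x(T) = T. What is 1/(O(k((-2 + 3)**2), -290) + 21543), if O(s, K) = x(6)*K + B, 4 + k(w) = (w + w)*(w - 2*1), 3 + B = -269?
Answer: 1/22141 ≈ 4.5165e-5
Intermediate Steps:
x(T) = 3 - T
B = -272 (B = -3 - 269 = -272)
k(w) = -4 + 2*w*(-2 + w) (k(w) = -4 + (w + w)*(w - 2*1) = -4 + (2*w)*(w - 2) = -4 + (2*w)*(-2 + w) = -4 + 2*w*(-2 + w))
O(s, K) = -272 - 3*K (O(s, K) = (3 - 1*6)*K - 272 = (3 - 6)*K - 272 = -3*K - 272 = -272 - 3*K)
1/(O(k((-2 + 3)**2), -290) + 21543) = 1/((-272 - 3*(-290)) + 21543) = 1/((-272 + 870) + 21543) = 1/(598 + 21543) = 1/22141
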